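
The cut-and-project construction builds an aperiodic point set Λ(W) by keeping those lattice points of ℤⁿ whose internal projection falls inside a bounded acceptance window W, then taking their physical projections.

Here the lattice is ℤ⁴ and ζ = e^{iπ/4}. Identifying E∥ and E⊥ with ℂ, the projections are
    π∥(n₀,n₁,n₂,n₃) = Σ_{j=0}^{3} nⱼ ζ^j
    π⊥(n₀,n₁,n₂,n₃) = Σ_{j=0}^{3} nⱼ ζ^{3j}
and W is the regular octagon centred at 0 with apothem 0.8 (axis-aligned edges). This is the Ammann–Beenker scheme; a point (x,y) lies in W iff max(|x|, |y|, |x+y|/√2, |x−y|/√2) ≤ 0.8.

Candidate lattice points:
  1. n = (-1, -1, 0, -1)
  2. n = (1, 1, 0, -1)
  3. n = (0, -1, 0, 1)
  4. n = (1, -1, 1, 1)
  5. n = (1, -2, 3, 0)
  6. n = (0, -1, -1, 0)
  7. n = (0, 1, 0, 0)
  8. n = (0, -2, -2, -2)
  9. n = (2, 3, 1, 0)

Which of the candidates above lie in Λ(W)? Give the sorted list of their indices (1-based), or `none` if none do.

Internal map: ζ^{3j} for j=0..3 gives (1,0), (−√2/2,√2/2), (0,−1), (√2/2,√2/2).
candidate 1: n = (-1, -1, 0, -1) → π⊥ ≈ (-1.0000, -1.4142); max(|x|,|y|,|x±y|/√2) = 1.7071 > 0.8 ⇒ ∉ W
candidate 2: n = (1, 1, 0, -1) → π⊥ ≈ (-0.4142, +0.0000); max(|x|,|y|,|x±y|/√2) = 0.4142 ≤ 0.8 ⇒ ∈ W
candidate 3: n = (0, -1, 0, 1) → π⊥ ≈ (+1.4142, +0.0000); max(|x|,|y|,|x±y|/√2) = 1.4142 > 0.8 ⇒ ∉ W
candidate 4: n = (1, -1, 1, 1) → π⊥ ≈ (+2.4142, -1.0000); max(|x|,|y|,|x±y|/√2) = 2.4142 > 0.8 ⇒ ∉ W
candidate 5: n = (1, -2, 3, 0) → π⊥ ≈ (+2.4142, -4.4142); max(|x|,|y|,|x±y|/√2) = 4.8284 > 0.8 ⇒ ∉ W
candidate 6: n = (0, -1, -1, 0) → π⊥ ≈ (+0.7071, +0.2929); max(|x|,|y|,|x±y|/√2) = 0.7071 ≤ 0.8 ⇒ ∈ W
candidate 7: n = (0, 1, 0, 0) → π⊥ ≈ (-0.7071, +0.7071); max(|x|,|y|,|x±y|/√2) = 1.0000 > 0.8 ⇒ ∉ W
candidate 8: n = (0, -2, -2, -2) → π⊥ ≈ (+0.0000, -0.8284); max(|x|,|y|,|x±y|/√2) = 0.8284 > 0.8 ⇒ ∉ W
candidate 9: n = (2, 3, 1, 0) → π⊥ ≈ (-0.1213, +1.1213); max(|x|,|y|,|x±y|/√2) = 1.1213 > 0.8 ⇒ ∉ W

2, 6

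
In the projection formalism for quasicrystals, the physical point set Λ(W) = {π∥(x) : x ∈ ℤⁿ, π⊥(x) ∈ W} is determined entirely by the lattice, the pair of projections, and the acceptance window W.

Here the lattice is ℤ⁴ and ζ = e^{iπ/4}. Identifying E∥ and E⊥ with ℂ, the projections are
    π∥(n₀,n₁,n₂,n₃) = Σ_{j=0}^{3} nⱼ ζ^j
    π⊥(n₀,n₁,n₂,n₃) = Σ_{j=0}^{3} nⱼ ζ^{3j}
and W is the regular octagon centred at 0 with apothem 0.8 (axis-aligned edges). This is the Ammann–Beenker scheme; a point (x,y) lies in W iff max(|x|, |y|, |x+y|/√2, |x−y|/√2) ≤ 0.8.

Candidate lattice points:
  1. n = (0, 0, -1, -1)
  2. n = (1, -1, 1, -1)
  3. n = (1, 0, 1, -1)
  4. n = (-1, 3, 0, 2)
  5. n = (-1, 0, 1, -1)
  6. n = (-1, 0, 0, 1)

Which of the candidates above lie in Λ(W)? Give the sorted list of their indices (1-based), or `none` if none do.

Internal map: ζ^{3j} for j=0..3 gives (1,0), (−√2/2,√2/2), (0,−1), (√2/2,√2/2).
#1 (0, 0, -1, -1): internal (-0.7071, 0.2929); octagon support 0.7071 vs apothem 0.8 → ∈ W
#2 (1, -1, 1, -1): internal (1.0000, -2.4142); octagon support 2.4142 vs apothem 0.8 → ∉ W
#3 (1, 0, 1, -1): internal (0.2929, -1.7071); octagon support 1.7071 vs apothem 0.8 → ∉ W
#4 (-1, 3, 0, 2): internal (-1.7071, 3.5355); octagon support 3.7071 vs apothem 0.8 → ∉ W
#5 (-1, 0, 1, -1): internal (-1.7071, -1.7071); octagon support 2.4142 vs apothem 0.8 → ∉ W
#6 (-1, 0, 0, 1): internal (-0.2929, 0.7071); octagon support 0.7071 vs apothem 0.8 → ∈ W

1, 6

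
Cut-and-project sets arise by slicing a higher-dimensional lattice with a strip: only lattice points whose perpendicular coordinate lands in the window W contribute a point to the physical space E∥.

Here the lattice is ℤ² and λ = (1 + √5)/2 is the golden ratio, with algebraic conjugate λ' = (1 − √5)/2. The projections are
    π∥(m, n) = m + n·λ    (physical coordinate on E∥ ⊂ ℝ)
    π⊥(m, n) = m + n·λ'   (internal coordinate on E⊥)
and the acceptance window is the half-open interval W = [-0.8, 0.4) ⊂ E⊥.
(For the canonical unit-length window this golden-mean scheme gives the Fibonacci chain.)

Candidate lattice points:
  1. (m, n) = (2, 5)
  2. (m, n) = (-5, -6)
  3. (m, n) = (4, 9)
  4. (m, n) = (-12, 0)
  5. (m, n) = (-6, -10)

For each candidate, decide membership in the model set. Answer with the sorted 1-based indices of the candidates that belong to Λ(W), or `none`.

Numerically λ ≈ 1.6180 and λ' = −1/λ ≈ -0.6180.
#1 (2,5): internal coord 2 + (5)·λ' = -1.0902; -1.0902 ∉ [-0.8, 0.4) → out
#2 (-5,-6): internal coord -5 + (-6)·λ' = -1.2918; -1.2918 ∉ [-0.8, 0.4) → out
#3 (4,9): internal coord 4 + (9)·λ' = -1.5623; -1.5623 ∉ [-0.8, 0.4) → out
#4 (-12,0): internal coord -12 + (0)·λ' = -12.0000; -12.0000 ∉ [-0.8, 0.4) → out
#5 (-6,-10): internal coord -6 + (-10)·λ' = +0.1803; +0.1803 ∈ [-0.8, 0.4) → IN Λ

5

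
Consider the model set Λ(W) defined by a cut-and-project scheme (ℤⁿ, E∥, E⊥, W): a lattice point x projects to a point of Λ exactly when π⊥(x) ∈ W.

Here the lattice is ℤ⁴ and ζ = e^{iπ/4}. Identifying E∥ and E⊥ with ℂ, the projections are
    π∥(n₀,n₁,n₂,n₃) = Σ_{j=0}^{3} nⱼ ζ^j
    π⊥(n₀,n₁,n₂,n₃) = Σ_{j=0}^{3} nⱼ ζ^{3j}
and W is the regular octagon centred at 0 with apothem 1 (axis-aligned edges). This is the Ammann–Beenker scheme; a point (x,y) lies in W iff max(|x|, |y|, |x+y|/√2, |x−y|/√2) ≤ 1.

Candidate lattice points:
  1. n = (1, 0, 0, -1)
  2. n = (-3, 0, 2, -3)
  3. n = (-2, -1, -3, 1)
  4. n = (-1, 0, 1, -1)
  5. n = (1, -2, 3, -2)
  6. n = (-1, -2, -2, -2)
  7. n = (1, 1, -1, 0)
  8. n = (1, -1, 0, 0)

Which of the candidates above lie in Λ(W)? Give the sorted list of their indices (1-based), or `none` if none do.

Internal map: ζ^{3j} for j=0..3 gives (1,0), (−√2/2,√2/2), (0,−1), (√2/2,√2/2).
candidate 1: n = (1, 0, 0, -1) → π⊥ ≈ (+0.2929, -0.7071); max(|x|,|y|,|x±y|/√2) = 0.7071 ≤ 1 ⇒ ∈ W
candidate 2: n = (-3, 0, 2, -3) → π⊥ ≈ (-5.1213, -4.1213); max(|x|,|y|,|x±y|/√2) = 6.5355 > 1 ⇒ ∉ W
candidate 3: n = (-2, -1, -3, 1) → π⊥ ≈ (-0.5858, +3.0000); max(|x|,|y|,|x±y|/√2) = 3.0000 > 1 ⇒ ∉ W
candidate 4: n = (-1, 0, 1, -1) → π⊥ ≈ (-1.7071, -1.7071); max(|x|,|y|,|x±y|/√2) = 2.4142 > 1 ⇒ ∉ W
candidate 5: n = (1, -2, 3, -2) → π⊥ ≈ (+1.0000, -5.8284); max(|x|,|y|,|x±y|/√2) = 5.8284 > 1 ⇒ ∉ W
candidate 6: n = (-1, -2, -2, -2) → π⊥ ≈ (-1.0000, -0.8284); max(|x|,|y|,|x±y|/√2) = 1.2929 > 1 ⇒ ∉ W
candidate 7: n = (1, 1, -1, 0) → π⊥ ≈ (+0.2929, +1.7071); max(|x|,|y|,|x±y|/√2) = 1.7071 > 1 ⇒ ∉ W
candidate 8: n = (1, -1, 0, 0) → π⊥ ≈ (+1.7071, -0.7071); max(|x|,|y|,|x±y|/√2) = 1.7071 > 1 ⇒ ∉ W

1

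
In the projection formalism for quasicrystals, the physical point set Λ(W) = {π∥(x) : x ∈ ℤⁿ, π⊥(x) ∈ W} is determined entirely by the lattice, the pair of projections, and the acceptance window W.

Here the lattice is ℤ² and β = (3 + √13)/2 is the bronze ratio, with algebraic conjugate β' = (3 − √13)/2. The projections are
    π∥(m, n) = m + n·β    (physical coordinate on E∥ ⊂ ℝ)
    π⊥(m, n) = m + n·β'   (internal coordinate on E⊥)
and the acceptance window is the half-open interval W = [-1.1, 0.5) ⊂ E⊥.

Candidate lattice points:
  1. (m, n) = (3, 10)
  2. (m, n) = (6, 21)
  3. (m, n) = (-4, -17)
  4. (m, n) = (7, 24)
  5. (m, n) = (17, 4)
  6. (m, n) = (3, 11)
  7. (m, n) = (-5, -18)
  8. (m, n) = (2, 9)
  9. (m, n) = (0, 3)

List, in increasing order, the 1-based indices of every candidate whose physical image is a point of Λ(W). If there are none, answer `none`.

Compute β' = (3−√13)/2 = -0.30278, so π⊥(m,n) = m -0.30278·n.
[1] lift (3,10): star map gives -0.02776; window check -1.1 ≤ -0.02776 < 0.5 is true → IN Λ
[2] lift (6,21): star map gives -0.35829; window check -1.1 ≤ -0.35829 < 0.5 is true → IN Λ
[3] lift (-4,-17): star map gives 1.14719; window check -1.1 ≤ 1.14719 < 0.5 is false → out
[4] lift (7,24): star map gives -0.26662; window check -1.1 ≤ -0.26662 < 0.5 is true → IN Λ
[5] lift (17,4): star map gives 15.78890; window check -1.1 ≤ 15.78890 < 0.5 is false → out
[6] lift (3,11): star map gives -0.33053; window check -1.1 ≤ -0.33053 < 0.5 is true → IN Λ
[7] lift (-5,-18): star map gives 0.44996; window check -1.1 ≤ 0.44996 < 0.5 is true → IN Λ
[8] lift (2,9): star map gives -0.72498; window check -1.1 ≤ -0.72498 < 0.5 is true → IN Λ
[9] lift (0,3): star map gives -0.90833; window check -1.1 ≤ -0.90833 < 0.5 is true → IN Λ

1, 2, 4, 6, 7, 8, 9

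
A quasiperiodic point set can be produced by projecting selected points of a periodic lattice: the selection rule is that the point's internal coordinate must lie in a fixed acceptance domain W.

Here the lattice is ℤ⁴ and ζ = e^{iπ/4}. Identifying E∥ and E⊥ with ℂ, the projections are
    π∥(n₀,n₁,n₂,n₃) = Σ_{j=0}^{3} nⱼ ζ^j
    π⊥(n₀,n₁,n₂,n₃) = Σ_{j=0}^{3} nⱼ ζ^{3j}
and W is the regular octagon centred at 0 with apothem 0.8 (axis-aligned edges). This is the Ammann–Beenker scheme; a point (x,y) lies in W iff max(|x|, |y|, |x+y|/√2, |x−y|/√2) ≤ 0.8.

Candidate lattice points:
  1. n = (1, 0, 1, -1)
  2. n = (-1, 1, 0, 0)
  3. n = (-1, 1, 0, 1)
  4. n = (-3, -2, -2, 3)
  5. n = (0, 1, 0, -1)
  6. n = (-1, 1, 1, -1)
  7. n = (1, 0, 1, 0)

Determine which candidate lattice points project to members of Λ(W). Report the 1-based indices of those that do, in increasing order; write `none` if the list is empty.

none

With ζ = e^{iπ/4} the internal vectors are ζ^0,ζ^3,ζ^6,ζ^9.
candidate 1: n = (1, 0, 1, -1) → π⊥ ≈ (+0.292893, -1.707107); max(|x|,|y|,|x±y|/√2) = 1.707107 > 0.8 ⇒ ∉ W
candidate 2: n = (-1, 1, 0, 0) → π⊥ ≈ (-1.707107, +0.707107); max(|x|,|y|,|x±y|/√2) = 1.707107 > 0.8 ⇒ ∉ W
candidate 3: n = (-1, 1, 0, 1) → π⊥ ≈ (-1.000000, +1.414214); max(|x|,|y|,|x±y|/√2) = 1.707107 > 0.8 ⇒ ∉ W
candidate 4: n = (-3, -2, -2, 3) → π⊥ ≈ (+0.535534, +2.707107); max(|x|,|y|,|x±y|/√2) = 2.707107 > 0.8 ⇒ ∉ W
candidate 5: n = (0, 1, 0, -1) → π⊥ ≈ (-1.414214, +0.000000); max(|x|,|y|,|x±y|/√2) = 1.414214 > 0.8 ⇒ ∉ W
candidate 6: n = (-1, 1, 1, -1) → π⊥ ≈ (-2.414214, -1.000000); max(|x|,|y|,|x±y|/√2) = 2.414214 > 0.8 ⇒ ∉ W
candidate 7: n = (1, 0, 1, 0) → π⊥ ≈ (+1.000000, -1.000000); max(|x|,|y|,|x±y|/√2) = 1.414214 > 0.8 ⇒ ∉ W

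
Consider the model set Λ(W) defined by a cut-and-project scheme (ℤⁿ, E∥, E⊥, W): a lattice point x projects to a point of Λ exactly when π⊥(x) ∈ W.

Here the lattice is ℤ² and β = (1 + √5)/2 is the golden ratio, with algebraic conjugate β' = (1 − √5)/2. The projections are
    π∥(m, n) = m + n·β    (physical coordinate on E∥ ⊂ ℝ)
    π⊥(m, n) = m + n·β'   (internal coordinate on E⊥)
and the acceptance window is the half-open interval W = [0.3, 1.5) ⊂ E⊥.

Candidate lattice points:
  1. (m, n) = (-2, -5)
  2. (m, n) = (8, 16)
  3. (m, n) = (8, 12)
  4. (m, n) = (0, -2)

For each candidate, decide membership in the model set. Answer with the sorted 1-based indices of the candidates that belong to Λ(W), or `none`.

Numerically β ≈ 1.61803 and β' = −1/β ≈ -0.61803.
[1] lift (-2,-5): star map gives 1.09017; window check 0.3 ≤ 1.09017 < 1.5 is true → IN Λ
[2] lift (8,16): star map gives -1.88854; window check 0.3 ≤ -1.88854 < 1.5 is false → out
[3] lift (8,12): star map gives 0.58359; window check 0.3 ≤ 0.58359 < 1.5 is true → IN Λ
[4] lift (0,-2): star map gives 1.23607; window check 0.3 ≤ 1.23607 < 1.5 is true → IN Λ

1, 3, 4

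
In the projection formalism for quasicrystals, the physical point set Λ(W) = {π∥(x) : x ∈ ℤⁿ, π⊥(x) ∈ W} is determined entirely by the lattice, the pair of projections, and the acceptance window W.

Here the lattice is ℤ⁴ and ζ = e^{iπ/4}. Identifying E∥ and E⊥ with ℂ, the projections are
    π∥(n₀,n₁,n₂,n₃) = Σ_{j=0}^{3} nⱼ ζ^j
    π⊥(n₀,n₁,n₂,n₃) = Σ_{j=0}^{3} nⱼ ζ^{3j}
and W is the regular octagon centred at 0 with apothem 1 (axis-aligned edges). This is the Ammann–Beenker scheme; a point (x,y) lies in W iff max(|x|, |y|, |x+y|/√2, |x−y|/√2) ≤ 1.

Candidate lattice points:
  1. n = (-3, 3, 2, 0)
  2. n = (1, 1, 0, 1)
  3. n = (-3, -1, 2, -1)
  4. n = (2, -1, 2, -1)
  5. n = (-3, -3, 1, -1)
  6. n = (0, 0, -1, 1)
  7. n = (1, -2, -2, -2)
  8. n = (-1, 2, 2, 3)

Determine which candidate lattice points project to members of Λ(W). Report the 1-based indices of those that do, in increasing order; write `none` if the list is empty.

With ζ = e^{iπ/4} the internal vectors are ζ^0,ζ^3,ζ^6,ζ^9.
candidate 1: n = (-3, 3, 2, 0) → π⊥ ≈ (-5.121320, +0.121320); max(|x|,|y|,|x±y|/√2) = 5.121320 > 1 ⇒ ∉ W
candidate 2: n = (1, 1, 0, 1) → π⊥ ≈ (+1.000000, +1.414214); max(|x|,|y|,|x±y|/√2) = 1.707107 > 1 ⇒ ∉ W
candidate 3: n = (-3, -1, 2, -1) → π⊥ ≈ (-3.000000, -3.414214); max(|x|,|y|,|x±y|/√2) = 4.535534 > 1 ⇒ ∉ W
candidate 4: n = (2, -1, 2, -1) → π⊥ ≈ (+2.000000, -3.414214); max(|x|,|y|,|x±y|/√2) = 3.828427 > 1 ⇒ ∉ W
candidate 5: n = (-3, -3, 1, -1) → π⊥ ≈ (-1.585786, -3.828427); max(|x|,|y|,|x±y|/√2) = 3.828427 > 1 ⇒ ∉ W
candidate 6: n = (0, 0, -1, 1) → π⊥ ≈ (+0.707107, +1.707107); max(|x|,|y|,|x±y|/√2) = 1.707107 > 1 ⇒ ∉ W
candidate 7: n = (1, -2, -2, -2) → π⊥ ≈ (+1.000000, -0.828427); max(|x|,|y|,|x±y|/√2) = 1.292893 > 1 ⇒ ∉ W
candidate 8: n = (-1, 2, 2, 3) → π⊥ ≈ (-0.292893, +1.535534); max(|x|,|y|,|x±y|/√2) = 1.535534 > 1 ⇒ ∉ W

none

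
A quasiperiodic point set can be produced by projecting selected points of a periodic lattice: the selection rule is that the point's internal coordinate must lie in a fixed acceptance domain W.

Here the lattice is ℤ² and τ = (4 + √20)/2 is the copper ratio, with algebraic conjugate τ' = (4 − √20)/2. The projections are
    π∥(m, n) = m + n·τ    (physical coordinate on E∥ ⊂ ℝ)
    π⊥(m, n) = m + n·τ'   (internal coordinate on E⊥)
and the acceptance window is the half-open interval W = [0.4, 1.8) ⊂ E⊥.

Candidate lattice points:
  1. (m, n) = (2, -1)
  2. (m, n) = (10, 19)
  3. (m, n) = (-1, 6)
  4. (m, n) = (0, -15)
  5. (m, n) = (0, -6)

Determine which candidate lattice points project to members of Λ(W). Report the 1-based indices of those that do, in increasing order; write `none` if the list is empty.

5

τ' = (4−√20)/2 ≈ -0.2361.
#1 (2,-1): internal coord 2 + (-1)·τ' = +2.2361; +2.2361 ∉ [0.4, 1.8) → out
#2 (10,19): internal coord 10 + (19)·τ' = +5.5147; +5.5147 ∉ [0.4, 1.8) → out
#3 (-1,6): internal coord -1 + (6)·τ' = -2.4164; -2.4164 ∉ [0.4, 1.8) → out
#4 (0,-15): internal coord 0 + (-15)·τ' = +3.5410; +3.5410 ∉ [0.4, 1.8) → out
#5 (0,-6): internal coord 0 + (-6)·τ' = +1.4164; +1.4164 ∈ [0.4, 1.8) → IN Λ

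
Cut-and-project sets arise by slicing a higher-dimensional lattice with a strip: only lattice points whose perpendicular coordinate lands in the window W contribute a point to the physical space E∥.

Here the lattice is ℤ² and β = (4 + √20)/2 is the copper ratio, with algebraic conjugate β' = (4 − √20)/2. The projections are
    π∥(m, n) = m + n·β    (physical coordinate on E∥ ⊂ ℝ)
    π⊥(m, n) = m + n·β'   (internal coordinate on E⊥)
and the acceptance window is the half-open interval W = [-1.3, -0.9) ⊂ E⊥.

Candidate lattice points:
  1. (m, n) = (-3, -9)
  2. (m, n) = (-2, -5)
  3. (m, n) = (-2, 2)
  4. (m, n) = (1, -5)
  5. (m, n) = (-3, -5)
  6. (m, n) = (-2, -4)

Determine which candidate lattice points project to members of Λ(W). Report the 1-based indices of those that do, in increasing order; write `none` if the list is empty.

6

Numerically β ≈ 4.236068 and β' = −1/β ≈ -0.236068.
candidate 1: (m,n)=(-3,-9) → π∥ = -3-9·β ≈ -41.124612, π⊥ = -3-9·β' ≈ -0.875388 ∉ [-1.3, -0.9) ⇒ out
candidate 2: (m,n)=(-2,-5) → π∥ = -2-5·β ≈ -23.180340, π⊥ = -2-5·β' ≈ -0.819660 ∉ [-1.3, -0.9) ⇒ out
candidate 3: (m,n)=(-2,2) → π∥ = -2+2·β ≈ 6.472136, π⊥ = -2+2·β' ≈ -2.472136 ∉ [-1.3, -0.9) ⇒ out
candidate 4: (m,n)=(1,-5) → π∥ = 1-5·β ≈ -20.180340, π⊥ = 1-5·β' ≈ 2.180340 ∉ [-1.3, -0.9) ⇒ out
candidate 5: (m,n)=(-3,-5) → π∥ = -3-5·β ≈ -24.180340, π⊥ = -3-5·β' ≈ -1.819660 ∉ [-1.3, -0.9) ⇒ out
candidate 6: (m,n)=(-2,-4) → π∥ = -2-4·β ≈ -18.944272, π⊥ = -2-4·β' ≈ -1.055728 ∈ [-1.3, -0.9) ⇒ IN Λ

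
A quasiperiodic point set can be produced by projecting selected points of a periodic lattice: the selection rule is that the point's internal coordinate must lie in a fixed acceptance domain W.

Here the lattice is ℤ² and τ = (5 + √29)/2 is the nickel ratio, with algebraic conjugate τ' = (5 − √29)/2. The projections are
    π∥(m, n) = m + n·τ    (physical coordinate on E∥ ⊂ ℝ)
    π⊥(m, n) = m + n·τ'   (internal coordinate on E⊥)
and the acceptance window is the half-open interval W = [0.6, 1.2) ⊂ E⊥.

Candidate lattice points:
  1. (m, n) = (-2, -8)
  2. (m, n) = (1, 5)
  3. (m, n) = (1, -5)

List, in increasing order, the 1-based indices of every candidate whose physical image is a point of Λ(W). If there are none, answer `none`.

none

Numerically τ ≈ 5.1926 and τ' = −1/τ ≈ -0.1926.
[1] lift (-2,-8): star map gives -0.4593; window check 0.6 ≤ -0.4593 < 1.2 is false → out
[2] lift (1,5): star map gives 0.0371; window check 0.6 ≤ 0.0371 < 1.2 is false → out
[3] lift (1,-5): star map gives 1.9629; window check 0.6 ≤ 1.9629 < 1.2 is false → out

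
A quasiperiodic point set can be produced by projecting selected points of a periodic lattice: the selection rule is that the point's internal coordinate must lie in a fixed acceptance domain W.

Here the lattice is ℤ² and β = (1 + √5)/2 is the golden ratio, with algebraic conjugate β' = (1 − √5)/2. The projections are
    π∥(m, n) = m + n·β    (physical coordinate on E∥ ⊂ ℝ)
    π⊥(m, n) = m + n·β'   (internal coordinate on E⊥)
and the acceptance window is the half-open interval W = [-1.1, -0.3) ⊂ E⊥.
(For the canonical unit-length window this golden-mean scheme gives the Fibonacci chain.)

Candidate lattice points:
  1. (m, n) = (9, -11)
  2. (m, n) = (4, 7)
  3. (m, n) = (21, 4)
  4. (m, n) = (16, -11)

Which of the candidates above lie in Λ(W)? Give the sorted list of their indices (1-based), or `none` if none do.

β' = (1−√5)/2 ≈ -0.618034.
[1] lift (9,-11): star map gives 15.798374; window check -1.1 ≤ 15.798374 < -0.3 is false → out
[2] lift (4,7): star map gives -0.326238; window check -1.1 ≤ -0.326238 < -0.3 is true → IN Λ
[3] lift (21,4): star map gives 18.527864; window check -1.1 ≤ 18.527864 < -0.3 is false → out
[4] lift (16,-11): star map gives 22.798374; window check -1.1 ≤ 22.798374 < -0.3 is false → out

2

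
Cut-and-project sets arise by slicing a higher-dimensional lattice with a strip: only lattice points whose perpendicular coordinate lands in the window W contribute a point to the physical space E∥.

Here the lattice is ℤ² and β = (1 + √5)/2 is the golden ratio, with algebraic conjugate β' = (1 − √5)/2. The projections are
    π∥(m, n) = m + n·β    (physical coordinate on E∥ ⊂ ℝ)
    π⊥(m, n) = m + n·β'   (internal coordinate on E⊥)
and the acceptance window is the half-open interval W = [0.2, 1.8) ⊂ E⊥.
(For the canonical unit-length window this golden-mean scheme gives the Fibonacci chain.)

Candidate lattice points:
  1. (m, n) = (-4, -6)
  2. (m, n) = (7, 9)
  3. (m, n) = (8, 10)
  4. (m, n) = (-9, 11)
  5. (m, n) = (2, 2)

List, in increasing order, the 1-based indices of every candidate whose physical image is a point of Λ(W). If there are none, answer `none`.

2, 5

β' = (1−√5)/2 ≈ -0.6180.
candidate 1: (m,n)=(-4,-6) → π∥ = -4-6·β ≈ -13.7082, π⊥ = -4-6·β' ≈ -0.2918 ∉ [0.2, 1.8) ⇒ out
candidate 2: (m,n)=(7,9) → π∥ = 7+9·β ≈ 21.5623, π⊥ = 7+9·β' ≈ 1.4377 ∈ [0.2, 1.8) ⇒ IN Λ
candidate 3: (m,n)=(8,10) → π∥ = 8+10·β ≈ 24.1803, π⊥ = 8+10·β' ≈ 1.8197 ∉ [0.2, 1.8) ⇒ out
candidate 4: (m,n)=(-9,11) → π∥ = -9+11·β ≈ 8.7984, π⊥ = -9+11·β' ≈ -15.7984 ∉ [0.2, 1.8) ⇒ out
candidate 5: (m,n)=(2,2) → π∥ = 2+2·β ≈ 5.2361, π⊥ = 2+2·β' ≈ 0.7639 ∈ [0.2, 1.8) ⇒ IN Λ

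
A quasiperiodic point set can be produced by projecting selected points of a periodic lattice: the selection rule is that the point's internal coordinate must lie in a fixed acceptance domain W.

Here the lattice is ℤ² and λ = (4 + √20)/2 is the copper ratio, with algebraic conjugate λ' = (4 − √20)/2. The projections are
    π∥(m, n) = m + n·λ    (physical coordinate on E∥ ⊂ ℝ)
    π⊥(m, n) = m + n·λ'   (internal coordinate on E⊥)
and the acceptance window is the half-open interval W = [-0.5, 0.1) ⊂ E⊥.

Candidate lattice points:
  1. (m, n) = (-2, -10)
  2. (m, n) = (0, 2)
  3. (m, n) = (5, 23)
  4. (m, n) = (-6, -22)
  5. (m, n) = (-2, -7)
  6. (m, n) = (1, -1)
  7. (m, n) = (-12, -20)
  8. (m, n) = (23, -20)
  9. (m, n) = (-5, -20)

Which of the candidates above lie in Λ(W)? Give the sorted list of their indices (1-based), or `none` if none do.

2, 3, 5, 9

Compute λ' = (4−√20)/2 = -0.23607, so π⊥(m,n) = m -0.23607·n.
#1 (-2,-10): internal coord -2 + (-10)·λ' = +0.36068; +0.36068 ∉ [-0.5, 0.1) → out
#2 (0,2): internal coord 0 + (2)·λ' = -0.47214; -0.47214 ∈ [-0.5, 0.1) → IN Λ
#3 (5,23): internal coord 5 + (23)·λ' = -0.42956; -0.42956 ∈ [-0.5, 0.1) → IN Λ
#4 (-6,-22): internal coord -6 + (-22)·λ' = -0.80650; -0.80650 ∉ [-0.5, 0.1) → out
#5 (-2,-7): internal coord -2 + (-7)·λ' = -0.34752; -0.34752 ∈ [-0.5, 0.1) → IN Λ
#6 (1,-1): internal coord 1 + (-1)·λ' = +1.23607; +1.23607 ∉ [-0.5, 0.1) → out
#7 (-12,-20): internal coord -12 + (-20)·λ' = -7.27864; -7.27864 ∉ [-0.5, 0.1) → out
#8 (23,-20): internal coord 23 + (-20)·λ' = +27.72136; +27.72136 ∉ [-0.5, 0.1) → out
#9 (-5,-20): internal coord -5 + (-20)·λ' = -0.27864; -0.27864 ∈ [-0.5, 0.1) → IN Λ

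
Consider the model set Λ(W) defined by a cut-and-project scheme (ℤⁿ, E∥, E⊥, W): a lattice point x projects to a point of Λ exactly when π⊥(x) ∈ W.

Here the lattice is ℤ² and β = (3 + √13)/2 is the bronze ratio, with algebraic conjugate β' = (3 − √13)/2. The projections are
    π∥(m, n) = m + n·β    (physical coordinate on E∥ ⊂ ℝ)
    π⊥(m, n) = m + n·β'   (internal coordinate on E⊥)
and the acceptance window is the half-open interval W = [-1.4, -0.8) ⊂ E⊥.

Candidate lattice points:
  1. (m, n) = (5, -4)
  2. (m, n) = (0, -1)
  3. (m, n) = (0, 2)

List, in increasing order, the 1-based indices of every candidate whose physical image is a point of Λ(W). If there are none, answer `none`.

Compute β' = (3−√13)/2 = -0.302776, so π⊥(m,n) = m -0.302776·n.
candidate 1: (m,n)=(5,-4) → π∥ = 5-4·β ≈ -8.211103, π⊥ = 5-4·β' ≈ 6.211103 ∉ [-1.4, -0.8) ⇒ out
candidate 2: (m,n)=(0,-1) → π∥ = 0-1·β ≈ -3.302776, π⊥ = 0-1·β' ≈ 0.302776 ∉ [-1.4, -0.8) ⇒ out
candidate 3: (m,n)=(0,2) → π∥ = 0+2·β ≈ 6.605551, π⊥ = 0+2·β' ≈ -0.605551 ∉ [-1.4, -0.8) ⇒ out

none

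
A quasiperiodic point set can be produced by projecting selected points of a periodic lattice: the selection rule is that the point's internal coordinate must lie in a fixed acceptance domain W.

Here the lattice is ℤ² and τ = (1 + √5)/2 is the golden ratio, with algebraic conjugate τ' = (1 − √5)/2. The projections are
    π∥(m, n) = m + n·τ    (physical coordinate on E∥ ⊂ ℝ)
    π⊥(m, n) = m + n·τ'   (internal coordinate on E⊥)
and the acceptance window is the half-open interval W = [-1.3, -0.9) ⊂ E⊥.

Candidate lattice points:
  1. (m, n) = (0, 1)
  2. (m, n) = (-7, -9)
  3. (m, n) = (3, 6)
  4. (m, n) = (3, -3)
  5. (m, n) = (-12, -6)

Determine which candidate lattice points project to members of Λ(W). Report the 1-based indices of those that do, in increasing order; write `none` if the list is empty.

τ' = (1−√5)/2 ≈ -0.61803.
[1] lift (0,1): star map gives -0.61803; window check -1.3 ≤ -0.61803 < -0.9 is false → out
[2] lift (-7,-9): star map gives -1.43769; window check -1.3 ≤ -1.43769 < -0.9 is false → out
[3] lift (3,6): star map gives -0.70820; window check -1.3 ≤ -0.70820 < -0.9 is false → out
[4] lift (3,-3): star map gives 4.85410; window check -1.3 ≤ 4.85410 < -0.9 is false → out
[5] lift (-12,-6): star map gives -8.29180; window check -1.3 ≤ -8.29180 < -0.9 is false → out

none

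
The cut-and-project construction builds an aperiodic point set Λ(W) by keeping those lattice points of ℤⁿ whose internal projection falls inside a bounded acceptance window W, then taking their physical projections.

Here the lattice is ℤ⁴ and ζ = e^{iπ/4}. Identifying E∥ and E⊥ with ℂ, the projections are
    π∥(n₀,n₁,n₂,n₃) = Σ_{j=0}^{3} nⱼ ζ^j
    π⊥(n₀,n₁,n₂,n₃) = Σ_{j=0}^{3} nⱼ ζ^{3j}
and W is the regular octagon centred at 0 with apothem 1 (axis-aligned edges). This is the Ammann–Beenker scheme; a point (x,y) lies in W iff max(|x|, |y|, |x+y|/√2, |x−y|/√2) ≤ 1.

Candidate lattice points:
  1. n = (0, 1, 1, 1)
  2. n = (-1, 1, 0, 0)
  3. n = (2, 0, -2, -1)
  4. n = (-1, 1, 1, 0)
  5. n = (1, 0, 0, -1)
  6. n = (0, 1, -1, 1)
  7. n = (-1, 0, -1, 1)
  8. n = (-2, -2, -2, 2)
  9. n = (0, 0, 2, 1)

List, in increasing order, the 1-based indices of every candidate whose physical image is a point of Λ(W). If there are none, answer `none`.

With ζ = e^{iπ/4} the internal vectors are ζ^0,ζ^3,ζ^6,ζ^9.
#1 (0, 1, 1, 1): internal (0.000000, 0.414214); octagon support 0.414214 vs apothem 1 → ∈ W
#2 (-1, 1, 0, 0): internal (-1.707107, 0.707107); octagon support 1.707107 vs apothem 1 → ∉ W
#3 (2, 0, -2, -1): internal (1.292893, 1.292893); octagon support 1.828427 vs apothem 1 → ∉ W
#4 (-1, 1, 1, 0): internal (-1.707107, -0.292893); octagon support 1.707107 vs apothem 1 → ∉ W
#5 (1, 0, 0, -1): internal (0.292893, -0.707107); octagon support 0.707107 vs apothem 1 → ∈ W
#6 (0, 1, -1, 1): internal (0.000000, 2.414214); octagon support 2.414214 vs apothem 1 → ∉ W
#7 (-1, 0, -1, 1): internal (-0.292893, 1.707107); octagon support 1.707107 vs apothem 1 → ∉ W
#8 (-2, -2, -2, 2): internal (0.828427, 2.000000); octagon support 2.000000 vs apothem 1 → ∉ W
#9 (0, 0, 2, 1): internal (0.707107, -1.292893); octagon support 1.414214 vs apothem 1 → ∉ W

1, 5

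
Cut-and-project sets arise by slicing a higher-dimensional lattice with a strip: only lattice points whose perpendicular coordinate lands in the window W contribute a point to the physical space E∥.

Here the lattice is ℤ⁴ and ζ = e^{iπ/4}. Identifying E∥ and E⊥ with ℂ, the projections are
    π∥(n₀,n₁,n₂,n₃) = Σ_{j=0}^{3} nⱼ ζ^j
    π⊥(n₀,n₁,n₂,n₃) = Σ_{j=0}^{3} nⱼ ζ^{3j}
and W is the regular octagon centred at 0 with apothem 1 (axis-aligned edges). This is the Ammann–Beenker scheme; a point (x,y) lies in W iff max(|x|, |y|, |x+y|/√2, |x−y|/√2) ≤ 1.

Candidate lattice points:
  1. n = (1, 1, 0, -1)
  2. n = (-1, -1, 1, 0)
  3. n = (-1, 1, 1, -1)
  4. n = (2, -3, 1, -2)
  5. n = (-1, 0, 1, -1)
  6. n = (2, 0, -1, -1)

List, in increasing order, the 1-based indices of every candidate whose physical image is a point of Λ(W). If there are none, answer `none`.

1

With ζ = e^{iπ/4} the internal vectors are ζ^0,ζ^3,ζ^6,ζ^9.
candidate 1: n = (1, 1, 0, -1) → π⊥ ≈ (-0.4142, +0.0000); max(|x|,|y|,|x±y|/√2) = 0.4142 ≤ 1 ⇒ ∈ W
candidate 2: n = (-1, -1, 1, 0) → π⊥ ≈ (-0.2929, -1.7071); max(|x|,|y|,|x±y|/√2) = 1.7071 > 1 ⇒ ∉ W
candidate 3: n = (-1, 1, 1, -1) → π⊥ ≈ (-2.4142, -1.0000); max(|x|,|y|,|x±y|/√2) = 2.4142 > 1 ⇒ ∉ W
candidate 4: n = (2, -3, 1, -2) → π⊥ ≈ (+2.7071, -4.5355); max(|x|,|y|,|x±y|/√2) = 5.1213 > 1 ⇒ ∉ W
candidate 5: n = (-1, 0, 1, -1) → π⊥ ≈ (-1.7071, -1.7071); max(|x|,|y|,|x±y|/√2) = 2.4142 > 1 ⇒ ∉ W
candidate 6: n = (2, 0, -1, -1) → π⊥ ≈ (+1.2929, +0.2929); max(|x|,|y|,|x±y|/√2) = 1.2929 > 1 ⇒ ∉ W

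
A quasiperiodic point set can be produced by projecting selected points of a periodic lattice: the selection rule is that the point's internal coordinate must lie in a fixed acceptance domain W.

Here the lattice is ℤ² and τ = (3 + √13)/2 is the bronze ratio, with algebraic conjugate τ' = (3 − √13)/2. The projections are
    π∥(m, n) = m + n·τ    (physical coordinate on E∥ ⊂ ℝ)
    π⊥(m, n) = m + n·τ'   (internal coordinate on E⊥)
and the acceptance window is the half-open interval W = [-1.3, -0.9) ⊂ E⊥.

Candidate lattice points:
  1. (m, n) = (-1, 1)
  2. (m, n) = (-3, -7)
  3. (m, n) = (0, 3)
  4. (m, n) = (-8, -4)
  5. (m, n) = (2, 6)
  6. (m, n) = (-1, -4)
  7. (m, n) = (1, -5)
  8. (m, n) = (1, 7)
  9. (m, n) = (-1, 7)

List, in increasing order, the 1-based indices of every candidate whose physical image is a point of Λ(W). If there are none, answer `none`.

τ' = (3−√13)/2 ≈ -0.30278.
candidate 1: (m,n)=(-1,1) → π∥ = -1+1·τ ≈ 2.30278, π⊥ = -1+1·τ' ≈ -1.30278 ∉ [-1.3, -0.9) ⇒ out
candidate 2: (m,n)=(-3,-7) → π∥ = -3-7·τ ≈ -26.11943, π⊥ = -3-7·τ' ≈ -0.88057 ∉ [-1.3, -0.9) ⇒ out
candidate 3: (m,n)=(0,3) → π∥ = 0+3·τ ≈ 9.90833, π⊥ = 0+3·τ' ≈ -0.90833 ∈ [-1.3, -0.9) ⇒ IN Λ
candidate 4: (m,n)=(-8,-4) → π∥ = -8-4·τ ≈ -21.21110, π⊥ = -8-4·τ' ≈ -6.78890 ∉ [-1.3, -0.9) ⇒ out
candidate 5: (m,n)=(2,6) → π∥ = 2+6·τ ≈ 21.81665, π⊥ = 2+6·τ' ≈ 0.18335 ∉ [-1.3, -0.9) ⇒ out
candidate 6: (m,n)=(-1,-4) → π∥ = -1-4·τ ≈ -14.21110, π⊥ = -1-4·τ' ≈ 0.21110 ∉ [-1.3, -0.9) ⇒ out
candidate 7: (m,n)=(1,-5) → π∥ = 1-5·τ ≈ -15.51388, π⊥ = 1-5·τ' ≈ 2.51388 ∉ [-1.3, -0.9) ⇒ out
candidate 8: (m,n)=(1,7) → π∥ = 1+7·τ ≈ 24.11943, π⊥ = 1+7·τ' ≈ -1.11943 ∈ [-1.3, -0.9) ⇒ IN Λ
candidate 9: (m,n)=(-1,7) → π∥ = -1+7·τ ≈ 22.11943, π⊥ = -1+7·τ' ≈ -3.11943 ∉ [-1.3, -0.9) ⇒ out

3, 8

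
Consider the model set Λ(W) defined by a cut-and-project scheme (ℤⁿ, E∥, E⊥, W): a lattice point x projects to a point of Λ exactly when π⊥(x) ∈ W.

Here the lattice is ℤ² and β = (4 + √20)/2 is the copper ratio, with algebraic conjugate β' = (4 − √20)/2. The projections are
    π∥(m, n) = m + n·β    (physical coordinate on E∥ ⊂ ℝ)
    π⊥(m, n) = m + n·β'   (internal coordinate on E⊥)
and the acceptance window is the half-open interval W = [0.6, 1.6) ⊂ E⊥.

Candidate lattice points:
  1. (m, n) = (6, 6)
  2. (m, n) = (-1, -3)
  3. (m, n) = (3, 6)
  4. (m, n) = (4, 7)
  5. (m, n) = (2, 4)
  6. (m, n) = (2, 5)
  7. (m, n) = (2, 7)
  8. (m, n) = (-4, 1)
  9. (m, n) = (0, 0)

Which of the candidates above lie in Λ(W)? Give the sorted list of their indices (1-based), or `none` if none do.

3, 5, 6

Compute β' = (4−√20)/2 = -0.2361, so π⊥(m,n) = m -0.2361·n.
candidate 1: (m,n)=(6,6) → π∥ = 6+6·β ≈ 31.4164, π⊥ = 6+6·β' ≈ 4.5836 ∉ [0.6, 1.6) ⇒ out
candidate 2: (m,n)=(-1,-3) → π∥ = -1-3·β ≈ -13.7082, π⊥ = -1-3·β' ≈ -0.2918 ∉ [0.6, 1.6) ⇒ out
candidate 3: (m,n)=(3,6) → π∥ = 3+6·β ≈ 28.4164, π⊥ = 3+6·β' ≈ 1.5836 ∈ [0.6, 1.6) ⇒ IN Λ
candidate 4: (m,n)=(4,7) → π∥ = 4+7·β ≈ 33.6525, π⊥ = 4+7·β' ≈ 2.3475 ∉ [0.6, 1.6) ⇒ out
candidate 5: (m,n)=(2,4) → π∥ = 2+4·β ≈ 18.9443, π⊥ = 2+4·β' ≈ 1.0557 ∈ [0.6, 1.6) ⇒ IN Λ
candidate 6: (m,n)=(2,5) → π∥ = 2+5·β ≈ 23.1803, π⊥ = 2+5·β' ≈ 0.8197 ∈ [0.6, 1.6) ⇒ IN Λ
candidate 7: (m,n)=(2,7) → π∥ = 2+7·β ≈ 31.6525, π⊥ = 2+7·β' ≈ 0.3475 ∉ [0.6, 1.6) ⇒ out
candidate 8: (m,n)=(-4,1) → π∥ = -4+1·β ≈ 0.2361, π⊥ = -4+1·β' ≈ -4.2361 ∉ [0.6, 1.6) ⇒ out
candidate 9: (m,n)=(0,0) → π∥ = 0+0·β ≈ 0.0000, π⊥ = 0+0·β' ≈ 0.0000 ∉ [0.6, 1.6) ⇒ out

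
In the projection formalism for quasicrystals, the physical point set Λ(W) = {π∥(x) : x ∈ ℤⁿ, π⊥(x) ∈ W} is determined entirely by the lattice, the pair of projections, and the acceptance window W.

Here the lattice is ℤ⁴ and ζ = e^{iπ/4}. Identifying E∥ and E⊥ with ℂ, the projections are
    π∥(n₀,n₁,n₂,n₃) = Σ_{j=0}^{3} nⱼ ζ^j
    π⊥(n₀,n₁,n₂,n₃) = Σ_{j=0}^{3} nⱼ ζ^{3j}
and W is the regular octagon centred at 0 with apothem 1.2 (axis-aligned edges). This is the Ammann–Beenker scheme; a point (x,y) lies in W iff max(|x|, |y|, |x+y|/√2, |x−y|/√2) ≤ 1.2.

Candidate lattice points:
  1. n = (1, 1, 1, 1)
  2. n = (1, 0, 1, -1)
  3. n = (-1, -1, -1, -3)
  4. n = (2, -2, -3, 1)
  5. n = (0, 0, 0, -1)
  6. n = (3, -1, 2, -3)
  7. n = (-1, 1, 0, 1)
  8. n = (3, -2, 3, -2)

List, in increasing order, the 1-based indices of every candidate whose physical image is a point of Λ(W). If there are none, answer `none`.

Internal map: ζ^{3j} for j=0..3 gives (1,0), (−√2/2,√2/2), (0,−1), (√2/2,√2/2).
#1 (1, 1, 1, 1): internal (1.00000, 0.41421); octagon support 1.00000 vs apothem 1.2 → ∈ W
#2 (1, 0, 1, -1): internal (0.29289, -1.70711); octagon support 1.70711 vs apothem 1.2 → ∉ W
#3 (-1, -1, -1, -3): internal (-2.41421, -1.82843); octagon support 3.00000 vs apothem 1.2 → ∉ W
#4 (2, -2, -3, 1): internal (4.12132, 2.29289); octagon support 4.53553 vs apothem 1.2 → ∉ W
#5 (0, 0, 0, -1): internal (-0.70711, -0.70711); octagon support 1.00000 vs apothem 1.2 → ∈ W
#6 (3, -1, 2, -3): internal (1.58579, -4.82843); octagon support 4.82843 vs apothem 1.2 → ∉ W
#7 (-1, 1, 0, 1): internal (-1.00000, 1.41421); octagon support 1.70711 vs apothem 1.2 → ∉ W
#8 (3, -2, 3, -2): internal (3.00000, -5.82843); octagon support 6.24264 vs apothem 1.2 → ∉ W

1, 5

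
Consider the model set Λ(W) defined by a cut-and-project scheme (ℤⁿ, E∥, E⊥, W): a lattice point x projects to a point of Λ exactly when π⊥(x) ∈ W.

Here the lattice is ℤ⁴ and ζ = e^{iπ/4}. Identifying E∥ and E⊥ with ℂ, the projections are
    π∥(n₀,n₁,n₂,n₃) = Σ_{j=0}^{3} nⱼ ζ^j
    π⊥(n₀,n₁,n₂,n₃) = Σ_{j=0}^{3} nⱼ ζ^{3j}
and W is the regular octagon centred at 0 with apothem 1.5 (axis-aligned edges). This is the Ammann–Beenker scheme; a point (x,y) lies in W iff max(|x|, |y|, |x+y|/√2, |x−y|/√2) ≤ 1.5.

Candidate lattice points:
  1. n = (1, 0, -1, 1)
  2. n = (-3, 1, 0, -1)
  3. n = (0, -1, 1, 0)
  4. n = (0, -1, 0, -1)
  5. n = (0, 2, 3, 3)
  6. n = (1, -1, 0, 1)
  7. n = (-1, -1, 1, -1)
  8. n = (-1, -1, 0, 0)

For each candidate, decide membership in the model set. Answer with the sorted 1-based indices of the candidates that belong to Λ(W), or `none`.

Internal map: ζ^{3j} for j=0..3 gives (1,0), (−√2/2,√2/2), (0,−1), (√2/2,√2/2).
candidate 1: n = (1, 0, -1, 1) → π⊥ ≈ (+1.7071, +1.7071); max(|x|,|y|,|x±y|/√2) = 2.4142 > 1.5 ⇒ ∉ W
candidate 2: n = (-3, 1, 0, -1) → π⊥ ≈ (-4.4142, +0.0000); max(|x|,|y|,|x±y|/√2) = 4.4142 > 1.5 ⇒ ∉ W
candidate 3: n = (0, -1, 1, 0) → π⊥ ≈ (+0.7071, -1.7071); max(|x|,|y|,|x±y|/√2) = 1.7071 > 1.5 ⇒ ∉ W
candidate 4: n = (0, -1, 0, -1) → π⊥ ≈ (+0.0000, -1.4142); max(|x|,|y|,|x±y|/√2) = 1.4142 ≤ 1.5 ⇒ ∈ W
candidate 5: n = (0, 2, 3, 3) → π⊥ ≈ (+0.7071, +0.5355); max(|x|,|y|,|x±y|/√2) = 0.8787 ≤ 1.5 ⇒ ∈ W
candidate 6: n = (1, -1, 0, 1) → π⊥ ≈ (+2.4142, +0.0000); max(|x|,|y|,|x±y|/√2) = 2.4142 > 1.5 ⇒ ∉ W
candidate 7: n = (-1, -1, 1, -1) → π⊥ ≈ (-1.0000, -2.4142); max(|x|,|y|,|x±y|/√2) = 2.4142 > 1.5 ⇒ ∉ W
candidate 8: n = (-1, -1, 0, 0) → π⊥ ≈ (-0.2929, -0.7071); max(|x|,|y|,|x±y|/√2) = 0.7071 ≤ 1.5 ⇒ ∈ W

4, 5, 8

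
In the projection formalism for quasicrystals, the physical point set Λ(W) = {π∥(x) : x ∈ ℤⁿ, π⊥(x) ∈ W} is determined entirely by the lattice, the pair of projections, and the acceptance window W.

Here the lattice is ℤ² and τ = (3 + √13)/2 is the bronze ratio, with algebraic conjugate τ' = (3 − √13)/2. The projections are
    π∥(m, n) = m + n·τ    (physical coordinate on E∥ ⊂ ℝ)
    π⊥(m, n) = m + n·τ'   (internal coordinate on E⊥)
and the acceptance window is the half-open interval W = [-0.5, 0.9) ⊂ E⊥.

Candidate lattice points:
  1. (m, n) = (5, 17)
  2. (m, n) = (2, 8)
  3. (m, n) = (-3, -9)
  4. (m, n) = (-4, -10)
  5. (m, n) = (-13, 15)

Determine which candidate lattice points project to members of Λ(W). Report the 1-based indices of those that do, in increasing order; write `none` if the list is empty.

Numerically τ ≈ 3.3028 and τ' = −1/τ ≈ -0.3028.
candidate 1: (m,n)=(5,17) → π∥ = 5+17·τ ≈ 61.1472, π⊥ = 5+17·τ' ≈ -0.1472 ∈ [-0.5, 0.9) ⇒ IN Λ
candidate 2: (m,n)=(2,8) → π∥ = 2+8·τ ≈ 28.4222, π⊥ = 2+8·τ' ≈ -0.4222 ∈ [-0.5, 0.9) ⇒ IN Λ
candidate 3: (m,n)=(-3,-9) → π∥ = -3-9·τ ≈ -32.7250, π⊥ = -3-9·τ' ≈ -0.2750 ∈ [-0.5, 0.9) ⇒ IN Λ
candidate 4: (m,n)=(-4,-10) → π∥ = -4-10·τ ≈ -37.0278, π⊥ = -4-10·τ' ≈ -0.9722 ∉ [-0.5, 0.9) ⇒ out
candidate 5: (m,n)=(-13,15) → π∥ = -13+15·τ ≈ 36.5416, π⊥ = -13+15·τ' ≈ -17.5416 ∉ [-0.5, 0.9) ⇒ out

1, 2, 3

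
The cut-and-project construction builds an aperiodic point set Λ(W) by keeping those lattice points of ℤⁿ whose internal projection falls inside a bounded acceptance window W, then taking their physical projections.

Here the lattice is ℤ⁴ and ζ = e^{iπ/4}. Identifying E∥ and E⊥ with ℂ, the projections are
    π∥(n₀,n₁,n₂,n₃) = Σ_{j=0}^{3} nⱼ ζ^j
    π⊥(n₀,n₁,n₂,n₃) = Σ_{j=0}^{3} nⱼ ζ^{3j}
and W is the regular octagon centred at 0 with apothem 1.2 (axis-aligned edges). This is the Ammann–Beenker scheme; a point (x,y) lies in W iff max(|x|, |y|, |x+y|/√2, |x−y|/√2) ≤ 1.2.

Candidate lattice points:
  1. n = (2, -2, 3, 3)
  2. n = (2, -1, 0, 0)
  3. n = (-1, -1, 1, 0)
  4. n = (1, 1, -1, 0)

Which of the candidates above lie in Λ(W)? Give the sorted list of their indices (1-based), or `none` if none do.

none

Internal map: ζ^{3j} for j=0..3 gives (1,0), (−√2/2,√2/2), (0,−1), (√2/2,√2/2).
candidate 1: n = (2, -2, 3, 3) → π⊥ ≈ (+5.53553, -2.29289); max(|x|,|y|,|x±y|/√2) = 5.53553 > 1.2 ⇒ ∉ W
candidate 2: n = (2, -1, 0, 0) → π⊥ ≈ (+2.70711, -0.70711); max(|x|,|y|,|x±y|/√2) = 2.70711 > 1.2 ⇒ ∉ W
candidate 3: n = (-1, -1, 1, 0) → π⊥ ≈ (-0.29289, -1.70711); max(|x|,|y|,|x±y|/√2) = 1.70711 > 1.2 ⇒ ∉ W
candidate 4: n = (1, 1, -1, 0) → π⊥ ≈ (+0.29289, +1.70711); max(|x|,|y|,|x±y|/√2) = 1.70711 > 1.2 ⇒ ∉ W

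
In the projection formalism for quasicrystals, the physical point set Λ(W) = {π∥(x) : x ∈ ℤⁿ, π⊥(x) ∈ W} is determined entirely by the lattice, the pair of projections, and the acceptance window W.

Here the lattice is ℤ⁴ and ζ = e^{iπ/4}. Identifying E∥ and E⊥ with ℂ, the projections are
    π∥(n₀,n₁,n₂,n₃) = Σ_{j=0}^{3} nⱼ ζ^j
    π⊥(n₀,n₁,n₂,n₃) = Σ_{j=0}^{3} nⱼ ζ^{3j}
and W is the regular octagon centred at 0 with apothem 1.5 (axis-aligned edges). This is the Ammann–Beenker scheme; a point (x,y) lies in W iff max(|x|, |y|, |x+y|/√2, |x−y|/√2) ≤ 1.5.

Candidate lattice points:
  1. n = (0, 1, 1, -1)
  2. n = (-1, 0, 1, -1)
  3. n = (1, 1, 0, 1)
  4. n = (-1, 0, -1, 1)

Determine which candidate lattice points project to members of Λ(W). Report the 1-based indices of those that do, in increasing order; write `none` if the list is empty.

none

With ζ = e^{iπ/4} the internal vectors are ζ^0,ζ^3,ζ^6,ζ^9.
#1 (0, 1, 1, -1): internal (-1.41421, -1.00000); octagon support 1.70711 vs apothem 1.5 → ∉ W
#2 (-1, 0, 1, -1): internal (-1.70711, -1.70711); octagon support 2.41421 vs apothem 1.5 → ∉ W
#3 (1, 1, 0, 1): internal (1.00000, 1.41421); octagon support 1.70711 vs apothem 1.5 → ∉ W
#4 (-1, 0, -1, 1): internal (-0.29289, 1.70711); octagon support 1.70711 vs apothem 1.5 → ∉ W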